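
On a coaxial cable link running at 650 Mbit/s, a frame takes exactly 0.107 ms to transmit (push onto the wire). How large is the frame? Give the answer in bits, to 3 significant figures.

L = R × t_tx = 650000000 b/s × 0.000107 s = 69550 bits.

69600 bits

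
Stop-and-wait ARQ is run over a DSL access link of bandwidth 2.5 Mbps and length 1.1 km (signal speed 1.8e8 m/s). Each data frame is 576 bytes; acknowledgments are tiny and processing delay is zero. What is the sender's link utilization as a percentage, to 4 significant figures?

t_tx = L/R = 4608/2500000 = 0.0018432 s.
t_prop = 1100/180000000 = 6.11111e-06 s; RTT = 1.22222e-05 s.
Cycle = t_tx + RTT = 0.00185542 s.
Utilization = t_tx / cycle = 0.0018432/0.00185542 = 99.34 %.

99.34 %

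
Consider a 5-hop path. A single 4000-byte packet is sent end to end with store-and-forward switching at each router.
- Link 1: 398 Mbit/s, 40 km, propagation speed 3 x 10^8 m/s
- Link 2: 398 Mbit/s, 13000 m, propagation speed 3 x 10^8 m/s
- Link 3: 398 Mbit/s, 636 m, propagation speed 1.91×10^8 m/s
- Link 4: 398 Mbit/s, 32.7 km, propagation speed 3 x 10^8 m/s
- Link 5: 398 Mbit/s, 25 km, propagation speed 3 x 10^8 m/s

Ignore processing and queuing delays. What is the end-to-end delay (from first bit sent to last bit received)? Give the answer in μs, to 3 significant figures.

L = 4000 × 8 = 32000 bits.
Transmission delay per hop = L/R = 32000/398000000 = 80.402 μs; 5 hops → 402.01 μs.
Propagation delays (d/s per hop): 133.333, 43.3333, 3.32984, 109, 83.3333 μs; sum = 372.33 μs.
End-to-end = 774 μs.

774 μs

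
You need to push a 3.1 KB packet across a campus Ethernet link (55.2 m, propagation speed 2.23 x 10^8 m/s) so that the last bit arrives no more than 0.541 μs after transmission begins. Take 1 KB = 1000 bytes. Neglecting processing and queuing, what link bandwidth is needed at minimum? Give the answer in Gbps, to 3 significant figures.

L = 24800 bits.
Propagation delay = 55.2 / 223000000 = 0.247534 μs.
Transmission budget = 0.541 − 0.247534 = 0.293466 μs.
R ≥ L / t_tx = 24800 bits / 2.93466e-07 s = 84.5 Gbps.

84.5 Gbps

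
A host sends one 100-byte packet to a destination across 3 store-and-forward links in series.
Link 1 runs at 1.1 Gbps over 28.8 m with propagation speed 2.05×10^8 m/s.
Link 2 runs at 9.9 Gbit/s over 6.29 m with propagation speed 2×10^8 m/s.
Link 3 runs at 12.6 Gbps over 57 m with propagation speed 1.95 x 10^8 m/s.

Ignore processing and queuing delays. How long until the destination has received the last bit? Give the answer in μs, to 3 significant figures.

L = 100 × 8 = 800 bits.
Transmission delays (L/R per hop): 0.727273, 0.0808081, 0.0634921 μs; sum = 0.871573 μs.
Propagation delays (d/s per hop): 0.140488, 0.03145, 0.292308 μs; sum = 0.464245 μs.
End-to-end = 1.34 μs.

1.34 μs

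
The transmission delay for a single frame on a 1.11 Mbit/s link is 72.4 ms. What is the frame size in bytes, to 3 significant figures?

L = R × t_tx = 1110000 b/s × 0.0724 s = 80364 bits.
In bytes: 80364 / 8 = 10000 bytes.

10000 bytes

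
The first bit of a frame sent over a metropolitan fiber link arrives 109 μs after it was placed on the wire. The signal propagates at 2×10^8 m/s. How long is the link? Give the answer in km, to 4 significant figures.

d = s × t_prop = 200000000 × 0.000109 = 21.80 km.

21.80 km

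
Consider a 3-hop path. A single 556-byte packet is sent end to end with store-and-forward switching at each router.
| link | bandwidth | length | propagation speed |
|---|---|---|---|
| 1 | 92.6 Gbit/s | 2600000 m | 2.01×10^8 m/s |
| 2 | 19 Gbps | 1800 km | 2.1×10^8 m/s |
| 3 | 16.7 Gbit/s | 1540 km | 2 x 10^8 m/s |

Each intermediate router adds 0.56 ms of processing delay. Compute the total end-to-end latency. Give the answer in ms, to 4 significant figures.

30.33 ms

L = 556 × 8 = 4448 bits.
Transmission delays (L/R per hop): 4.80346e-05, 0.000234105, 0.000266347 ms; sum = 0.000548487 ms.
Propagation delays (d/s per hop): 12.9353, 8.57143, 7.7 ms; sum = 29.2068 ms.
Processing at 2 router(s): 2 × 0.56 ms = 1.12 ms.
End-to-end = 30.33 ms.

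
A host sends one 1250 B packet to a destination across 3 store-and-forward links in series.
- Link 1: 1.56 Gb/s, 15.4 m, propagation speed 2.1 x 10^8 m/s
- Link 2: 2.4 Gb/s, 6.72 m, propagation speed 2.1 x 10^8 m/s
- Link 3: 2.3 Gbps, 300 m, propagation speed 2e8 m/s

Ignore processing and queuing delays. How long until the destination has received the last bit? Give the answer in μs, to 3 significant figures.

L = 1250 × 8 = 10000 bits.
Transmission delays (L/R per hop): 6.41026, 4.16667, 4.34783 μs; sum = 14.9247 μs.
Propagation delays (d/s per hop): 0.0733333, 0.032, 1.5 μs; sum = 1.60533 μs.
End-to-end = 16.5 μs.

16.5 μs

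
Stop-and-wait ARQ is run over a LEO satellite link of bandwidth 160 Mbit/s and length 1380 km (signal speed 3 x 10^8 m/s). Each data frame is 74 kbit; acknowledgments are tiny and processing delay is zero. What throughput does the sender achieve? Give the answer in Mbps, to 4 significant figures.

7.658 Mbps

t_tx = L/R = 74000/160000000 = 0.0004625 s.
t_prop = 1380000/300000000 = 0.0046 s; RTT = 0.0092 s.
Cycle = t_tx + RTT = 0.0096625 s.
Throughput = L / cycle = 74000 / 0.0096625 = 7.658 Mbps.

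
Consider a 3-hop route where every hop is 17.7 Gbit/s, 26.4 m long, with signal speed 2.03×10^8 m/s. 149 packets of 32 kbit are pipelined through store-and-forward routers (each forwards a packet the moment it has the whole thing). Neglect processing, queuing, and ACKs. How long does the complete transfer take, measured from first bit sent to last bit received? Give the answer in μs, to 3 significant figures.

Per-hop transmission t_tx = L/R = 32000/17700000000 = 1.80791 μs.
Per-hop propagation t_prop = 26.4/2.03e+08 = 0.130049 μs.
Pipeline fill: first packet needs 3·t_tx to clear all hops; remaining 148 packets each add one t_tx.
Total = (3+149-1)·t_tx + 3·t_prop = 151·1.80791 + 3·0.130049 = 273 μs.

273 μs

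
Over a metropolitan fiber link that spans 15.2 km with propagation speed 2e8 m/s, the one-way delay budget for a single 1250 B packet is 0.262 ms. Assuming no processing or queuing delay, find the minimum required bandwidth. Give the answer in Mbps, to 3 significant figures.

L = 10000 bits.
Propagation delay = 15200 / 200000000 = 0.076 ms.
Transmission budget = 0.262 − 0.076 = 0.186 ms.
R ≥ L / t_tx = 10000 bits / 0.000186 s = 53.8 Mbps.

53.8 Mbps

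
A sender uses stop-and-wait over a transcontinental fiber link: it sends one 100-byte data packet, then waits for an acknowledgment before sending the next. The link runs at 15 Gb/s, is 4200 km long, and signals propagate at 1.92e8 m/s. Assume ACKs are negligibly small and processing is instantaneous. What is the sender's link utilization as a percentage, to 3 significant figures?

0.000122 %

t_tx = L/R = 800/15000000000 = 5.33333e-08 s.
t_prop = 4200000/192000000 = 0.021875 s; RTT = 0.04375 s.
Cycle = t_tx + RTT = 0.0437501 s.
Utilization = t_tx / cycle = 5.33333e-08/0.0437501 = 0.000122 %.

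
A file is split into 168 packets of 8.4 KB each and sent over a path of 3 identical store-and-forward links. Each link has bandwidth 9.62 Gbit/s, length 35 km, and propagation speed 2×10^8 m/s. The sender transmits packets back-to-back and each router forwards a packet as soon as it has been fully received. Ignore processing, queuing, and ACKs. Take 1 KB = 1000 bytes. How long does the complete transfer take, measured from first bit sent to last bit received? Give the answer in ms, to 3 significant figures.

Per-hop transmission t_tx = L/R = 67200/9620000000 = 0.00698545 ms.
Per-hop propagation t_prop = 35000/200000000 = 0.175 ms.
Pipeline fill: first packet needs 3·t_tx to clear all hops; remaining 167 packets each add one t_tx.
Total = (3+168-1)·t_tx + 3·t_prop = 170·0.00698545 + 3·0.175 = 1.71 ms.

1.71 ms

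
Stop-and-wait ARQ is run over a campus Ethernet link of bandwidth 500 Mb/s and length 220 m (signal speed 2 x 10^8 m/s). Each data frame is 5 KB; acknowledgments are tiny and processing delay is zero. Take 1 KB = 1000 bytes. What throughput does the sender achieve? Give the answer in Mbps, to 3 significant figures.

t_tx = L/R = 40000/500000000 = 8e-05 s.
t_prop = 220/200000000 = 1.1e-06 s; RTT = 2.2e-06 s.
Cycle = t_tx + RTT = 8.22e-05 s.
Throughput = L / cycle = 40000 / 8.22e-05 = 487 Mbps.

487 Mbps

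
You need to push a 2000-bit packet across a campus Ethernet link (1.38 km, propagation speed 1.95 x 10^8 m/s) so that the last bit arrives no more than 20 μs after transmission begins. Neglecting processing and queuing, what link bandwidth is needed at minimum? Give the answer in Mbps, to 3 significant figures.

Propagation delay = 1380 / 195000000 = 7.07692 μs.
Transmission budget = 20 − 7.07692 = 12.9231 μs.
R ≥ L / t_tx = 2000 bits / 1.29231e-05 s = 155 Mbps.

155 Mbps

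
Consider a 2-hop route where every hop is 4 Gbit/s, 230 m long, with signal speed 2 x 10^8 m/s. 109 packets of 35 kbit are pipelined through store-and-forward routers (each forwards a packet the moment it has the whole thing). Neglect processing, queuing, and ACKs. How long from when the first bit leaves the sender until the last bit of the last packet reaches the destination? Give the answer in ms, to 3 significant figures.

0.965 ms

Per-hop transmission t_tx = L/R = 35000/4000000000 = 0.00875 ms.
Per-hop propagation t_prop = 230/200000000 = 0.00115 ms.
Pipeline fill: first packet needs 2·t_tx to clear all hops; remaining 108 packets each add one t_tx.
Total = (2+109-1)·t_tx + 2·t_prop = 110·0.00875 + 2·0.00115 = 0.965 ms.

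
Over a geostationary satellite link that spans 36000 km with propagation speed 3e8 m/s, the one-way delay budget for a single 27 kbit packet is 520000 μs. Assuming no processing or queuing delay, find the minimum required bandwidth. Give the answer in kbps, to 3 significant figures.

Propagation delay = 36000000 / 300000000 = 120000 μs.
Transmission budget = 520000 − 120000 = 400000 μs.
R ≥ L / t_tx = 27000 bits / 0.4 s = 67.5 kbps.

67.5 kbps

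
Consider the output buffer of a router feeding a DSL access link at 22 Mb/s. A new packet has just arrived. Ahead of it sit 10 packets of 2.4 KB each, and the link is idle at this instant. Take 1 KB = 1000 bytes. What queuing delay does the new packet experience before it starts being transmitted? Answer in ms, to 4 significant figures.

Each queued packet: L/R = 19200/22000000 = 0.872727 ms.
10 queued → 8.72727 ms.
Queuing delay = 8.727 ms.

8.727 ms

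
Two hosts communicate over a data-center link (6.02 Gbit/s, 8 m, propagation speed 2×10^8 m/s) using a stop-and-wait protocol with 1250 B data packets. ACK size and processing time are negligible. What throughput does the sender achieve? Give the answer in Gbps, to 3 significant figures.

5.74 Gbps

t_tx = L/R = 10000/6020000000 = 1.66113e-06 s.
t_prop = 8/200000000 = 4e-08 s; RTT = 8e-08 s.
Cycle = t_tx + RTT = 1.74113e-06 s.
Throughput = L / cycle = 10000 / 1.74113e-06 = 5.74 Gbps.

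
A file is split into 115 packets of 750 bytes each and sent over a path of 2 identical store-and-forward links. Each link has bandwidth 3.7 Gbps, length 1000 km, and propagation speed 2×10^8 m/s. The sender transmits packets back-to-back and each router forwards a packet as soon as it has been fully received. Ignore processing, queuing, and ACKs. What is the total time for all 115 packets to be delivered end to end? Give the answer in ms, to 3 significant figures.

Per-hop transmission t_tx = L/R = 6000/3700000000 = 0.00162162 ms.
Per-hop propagation t_prop = 1000000/200000000 = 5 ms.
Pipeline fill: first packet needs 2·t_tx to clear all hops; remaining 114 packets each add one t_tx.
Total = (2+115-1)·t_tx + 2·t_prop = 116·0.00162162 + 2·5 = 10.2 ms.

10.2 ms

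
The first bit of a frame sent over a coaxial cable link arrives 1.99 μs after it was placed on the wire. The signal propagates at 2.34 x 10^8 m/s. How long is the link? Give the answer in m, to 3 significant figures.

466 m

d = s × t_prop = 234000000 × 1.99e-06 = 466 m.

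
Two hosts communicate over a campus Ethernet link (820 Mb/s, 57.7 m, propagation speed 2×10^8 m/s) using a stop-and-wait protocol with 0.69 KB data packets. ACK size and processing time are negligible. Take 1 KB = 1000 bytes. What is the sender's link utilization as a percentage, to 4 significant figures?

t_tx = L/R = 5520/820000000 = 6.73171e-06 s.
t_prop = 57.7/200000000 = 2.885e-07 s; RTT = 5.77e-07 s.
Cycle = t_tx + RTT = 7.30871e-06 s.
Utilization = t_tx / cycle = 6.73171e-06/7.30871e-06 = 92.11 %.

92.11 %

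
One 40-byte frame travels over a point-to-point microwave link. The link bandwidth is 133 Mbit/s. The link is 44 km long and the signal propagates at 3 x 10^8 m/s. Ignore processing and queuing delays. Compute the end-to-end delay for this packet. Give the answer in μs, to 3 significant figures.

L = 40 × 8 = 320 bits.
Transmission delay = L/R = 320 / 133000000 = 2.40602 μs.
Propagation delay = d/s = 44000 m / 300000000 m/s = 146.667 μs.
Total = 149 μs.

149 μs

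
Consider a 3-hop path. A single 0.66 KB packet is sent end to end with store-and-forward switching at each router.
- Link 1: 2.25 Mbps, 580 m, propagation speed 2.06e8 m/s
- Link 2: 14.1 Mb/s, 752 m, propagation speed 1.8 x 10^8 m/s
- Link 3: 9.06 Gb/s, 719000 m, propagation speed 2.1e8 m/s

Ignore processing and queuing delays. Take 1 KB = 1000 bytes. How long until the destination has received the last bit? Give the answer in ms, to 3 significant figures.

6.15 ms

L = 5280 bits.
Transmission delays (L/R per hop): 2.34667, 0.374468, 0.000582781 ms; sum = 2.72172 ms.
Propagation delays (d/s per hop): 0.00281553, 0.00417778, 3.42381 ms; sum = 3.4308 ms.
End-to-end = 6.15 ms.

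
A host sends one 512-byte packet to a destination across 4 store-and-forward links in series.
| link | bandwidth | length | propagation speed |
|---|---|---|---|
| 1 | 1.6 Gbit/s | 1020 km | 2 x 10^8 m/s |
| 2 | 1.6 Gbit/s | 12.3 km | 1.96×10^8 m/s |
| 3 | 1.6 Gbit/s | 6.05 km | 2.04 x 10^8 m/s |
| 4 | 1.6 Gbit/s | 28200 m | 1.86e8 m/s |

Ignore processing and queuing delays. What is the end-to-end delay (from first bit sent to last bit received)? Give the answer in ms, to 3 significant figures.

5.35 ms

L = 512 × 8 = 4096 bits.
Transmission delay per hop = L/R = 4096/1600000000 = 0.00256 ms; 4 hops → 0.01024 ms.
Propagation delays (d/s per hop): 5.1, 0.0627551, 0.0296569, 0.151613 ms; sum = 5.34402 ms.
End-to-end = 5.35 ms.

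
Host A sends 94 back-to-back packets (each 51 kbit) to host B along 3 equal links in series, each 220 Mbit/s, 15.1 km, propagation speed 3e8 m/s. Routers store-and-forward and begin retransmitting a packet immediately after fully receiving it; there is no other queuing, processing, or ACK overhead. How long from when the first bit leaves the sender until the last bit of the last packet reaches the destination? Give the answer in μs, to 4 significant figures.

22410 μs

Per-hop transmission t_tx = L/R = 51000/220000000 = 231.818 μs.
Per-hop propagation t_prop = 15100/300000000 = 50.3333 μs.
Pipeline fill: first packet needs 3·t_tx to clear all hops; remaining 93 packets each add one t_tx.
Total = (3+94-1)·t_tx + 3·t_prop = 96·231.818 + 3·50.3333 = 22410 μs.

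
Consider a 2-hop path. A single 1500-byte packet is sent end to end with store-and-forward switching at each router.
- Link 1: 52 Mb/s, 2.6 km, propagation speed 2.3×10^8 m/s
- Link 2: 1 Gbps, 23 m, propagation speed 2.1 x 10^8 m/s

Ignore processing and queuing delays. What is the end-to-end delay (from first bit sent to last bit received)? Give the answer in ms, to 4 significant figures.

L = 1500 × 8 = 12000 bits.
Transmission delays (L/R per hop): 0.230769, 0.012 ms; sum = 0.242769 ms.
Propagation delays (d/s per hop): 0.0113043, 0.000109524 ms; sum = 0.0114139 ms.
End-to-end = 0.2542 ms.

0.2542 ms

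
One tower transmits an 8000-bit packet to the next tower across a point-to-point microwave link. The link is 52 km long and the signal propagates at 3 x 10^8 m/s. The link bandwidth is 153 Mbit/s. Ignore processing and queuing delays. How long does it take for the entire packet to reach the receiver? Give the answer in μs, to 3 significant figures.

Transmission delay = L/R = 8000 / 153000000 = 52.2876 μs.
Propagation delay = d/s = 52000 m / 300000000 m/s = 173.333 μs.
Total = 226 μs.

226 μs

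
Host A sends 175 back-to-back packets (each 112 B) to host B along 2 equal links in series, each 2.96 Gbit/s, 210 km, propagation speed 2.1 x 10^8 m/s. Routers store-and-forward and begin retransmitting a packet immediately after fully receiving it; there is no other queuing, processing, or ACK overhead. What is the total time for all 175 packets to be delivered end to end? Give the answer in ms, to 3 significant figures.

Per-hop transmission t_tx = L/R = 896/2960000000 = 0.000302703 ms.
Per-hop propagation t_prop = 210000/210000000 = 1 ms.
Pipeline fill: first packet needs 2·t_tx to clear all hops; remaining 174 packets each add one t_tx.
Total = (2+175-1)·t_tx + 2·t_prop = 176·0.000302703 + 2·1 = 2.05 ms.

2.05 ms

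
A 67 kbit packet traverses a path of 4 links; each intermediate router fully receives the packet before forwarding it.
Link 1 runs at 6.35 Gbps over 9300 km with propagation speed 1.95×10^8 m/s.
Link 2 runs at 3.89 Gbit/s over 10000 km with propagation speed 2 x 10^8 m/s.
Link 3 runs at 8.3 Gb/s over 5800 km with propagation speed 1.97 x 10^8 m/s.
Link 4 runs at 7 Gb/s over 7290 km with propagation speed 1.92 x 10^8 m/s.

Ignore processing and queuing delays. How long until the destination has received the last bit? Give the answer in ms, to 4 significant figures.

165.1 ms

L = 67000 bits.
Transmission delays (L/R per hop): 0.0105512, 0.0172237, 0.00807229, 0.00957143 ms; sum = 0.0454185 ms.
Propagation delays (d/s per hop): 47.6923, 50, 29.4416, 37.9688 ms; sum = 165.103 ms.
End-to-end = 165.1 ms.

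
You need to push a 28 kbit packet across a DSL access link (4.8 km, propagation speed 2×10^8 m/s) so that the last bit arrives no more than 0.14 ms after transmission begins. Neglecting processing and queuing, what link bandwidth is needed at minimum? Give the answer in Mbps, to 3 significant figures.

241 Mbps

Propagation delay = 4800 / 200000000 = 0.024 ms.
Transmission budget = 0.14 − 0.024 = 0.116 ms.
R ≥ L / t_tx = 28000 bits / 0.000116 s = 241 Mbps.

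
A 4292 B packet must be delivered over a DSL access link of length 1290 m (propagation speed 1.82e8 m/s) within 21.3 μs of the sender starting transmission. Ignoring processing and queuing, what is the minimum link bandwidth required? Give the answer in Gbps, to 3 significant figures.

L = 34336 bits.
Propagation delay = 1290 / 182000000 = 7.08791 μs.
Transmission budget = 21.3 − 7.08791 = 14.2121 μs.
R ≥ L / t_tx = 34336 bits / 1.42121e-05 s = 2.42 Gbps.

2.42 Gbps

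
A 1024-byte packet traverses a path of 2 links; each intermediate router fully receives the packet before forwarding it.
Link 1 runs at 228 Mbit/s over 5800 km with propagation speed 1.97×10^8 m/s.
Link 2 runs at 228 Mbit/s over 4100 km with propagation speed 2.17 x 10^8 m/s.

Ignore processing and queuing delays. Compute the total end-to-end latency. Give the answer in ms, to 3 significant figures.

L = 1024 × 8 = 8192 bits.
Transmission delay per hop = L/R = 8192/228000000 = 0.0359298 ms; 2 hops → 0.0718596 ms.
Propagation delays (d/s per hop): 29.4416, 18.894 ms; sum = 48.3356 ms.
End-to-end = 48.4 ms.

48.4 ms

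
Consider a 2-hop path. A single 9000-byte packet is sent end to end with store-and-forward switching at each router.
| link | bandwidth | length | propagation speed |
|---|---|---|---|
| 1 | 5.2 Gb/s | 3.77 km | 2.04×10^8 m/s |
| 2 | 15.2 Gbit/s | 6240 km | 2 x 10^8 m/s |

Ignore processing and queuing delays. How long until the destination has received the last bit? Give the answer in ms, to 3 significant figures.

31.2 ms

L = 9000 × 8 = 72000 bits.
Transmission delays (L/R per hop): 0.0138462, 0.00473684 ms; sum = 0.018583 ms.
Propagation delays (d/s per hop): 0.0184804, 31.2 ms; sum = 31.2185 ms.
End-to-end = 31.2 ms.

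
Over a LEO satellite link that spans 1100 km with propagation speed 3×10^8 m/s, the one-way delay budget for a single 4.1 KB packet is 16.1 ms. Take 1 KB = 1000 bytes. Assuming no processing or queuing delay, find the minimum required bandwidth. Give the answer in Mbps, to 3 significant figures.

2.64 Mbps

L = 32800 bits.
Propagation delay = 1100000 / 300000000 = 3.66667 ms.
Transmission budget = 16.1 − 3.66667 = 12.4333 ms.
R ≥ L / t_tx = 32800 bits / 0.0124333 s = 2.64 Mbps.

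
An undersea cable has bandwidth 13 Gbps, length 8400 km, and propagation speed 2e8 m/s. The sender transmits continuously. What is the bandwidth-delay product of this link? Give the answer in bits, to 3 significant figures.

546000000 bits

Propagation delay = 8400000 / 200000000 = 0.042 s.
BDP = R × t_prop = 13000000000 × 0.042 = 546000000 bits.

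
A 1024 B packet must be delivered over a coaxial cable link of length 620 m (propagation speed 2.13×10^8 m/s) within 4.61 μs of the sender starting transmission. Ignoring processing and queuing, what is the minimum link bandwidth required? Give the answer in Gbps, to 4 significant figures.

L = 8192 bits.
Propagation delay = 620 / 213000000 = 2.9108 μs.
Transmission budget = 4.61 − 2.9108 = 1.6992 μs.
R ≥ L / t_tx = 8192 bits / 1.6992e-06 s = 4.821 Gbps.

4.821 Gbps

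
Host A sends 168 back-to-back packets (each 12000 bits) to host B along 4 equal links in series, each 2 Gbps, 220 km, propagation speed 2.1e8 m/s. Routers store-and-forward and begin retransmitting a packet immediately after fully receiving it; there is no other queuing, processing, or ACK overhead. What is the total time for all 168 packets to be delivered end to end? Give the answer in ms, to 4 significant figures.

5.216 ms

Per-hop transmission t_tx = L/R = 12000/2000000000 = 0.006 ms.
Per-hop propagation t_prop = 220000/210000000 = 1.04762 ms.
Pipeline fill: first packet needs 4·t_tx to clear all hops; remaining 167 packets each add one t_tx.
Total = (4+168-1)·t_tx + 4·t_prop = 171·0.006 + 4·1.04762 = 5.216 ms.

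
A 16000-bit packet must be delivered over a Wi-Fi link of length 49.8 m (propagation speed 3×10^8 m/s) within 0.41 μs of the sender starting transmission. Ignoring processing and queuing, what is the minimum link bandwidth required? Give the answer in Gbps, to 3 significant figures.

Propagation delay = 49.8 / 300000000 = 0.166 μs.
Transmission budget = 0.41 − 0.166 = 0.244 μs.
R ≥ L / t_tx = 16000 bits / 2.44e-07 s = 65.6 Gbps.

65.6 Gbps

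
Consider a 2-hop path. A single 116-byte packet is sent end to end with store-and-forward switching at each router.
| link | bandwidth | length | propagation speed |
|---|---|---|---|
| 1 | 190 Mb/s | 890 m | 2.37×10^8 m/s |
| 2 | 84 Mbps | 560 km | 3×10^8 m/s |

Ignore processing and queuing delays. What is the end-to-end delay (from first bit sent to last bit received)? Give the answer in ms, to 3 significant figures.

1.89 ms

L = 116 × 8 = 928 bits.
Transmission delays (L/R per hop): 0.00488421, 0.0110476 ms; sum = 0.0159318 ms.
Propagation delays (d/s per hop): 0.00375527, 1.86667 ms; sum = 1.87042 ms.
End-to-end = 1.89 ms.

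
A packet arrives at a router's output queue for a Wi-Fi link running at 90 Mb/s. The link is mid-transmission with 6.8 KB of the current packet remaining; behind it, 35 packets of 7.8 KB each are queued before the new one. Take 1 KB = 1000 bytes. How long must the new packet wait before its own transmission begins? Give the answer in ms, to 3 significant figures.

24.9 ms

Each queued packet: L/R = 62400/90000000 = 0.693333 ms.
35 queued → 24.2667 ms.
Plus remaining 54400 bits of current packet: 0.604444 ms.
Queuing delay = 24.9 ms.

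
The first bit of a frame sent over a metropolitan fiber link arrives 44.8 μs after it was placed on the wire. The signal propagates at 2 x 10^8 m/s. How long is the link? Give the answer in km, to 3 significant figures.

8.96 km

d = s × t_prop = 200000000 × 4.48e-05 = 8.96 km.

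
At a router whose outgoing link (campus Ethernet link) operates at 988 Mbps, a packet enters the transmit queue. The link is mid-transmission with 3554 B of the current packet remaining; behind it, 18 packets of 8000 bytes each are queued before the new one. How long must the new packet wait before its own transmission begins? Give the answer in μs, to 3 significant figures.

Each queued packet: L/R = 64000/988000000 = 64.7773 μs.
18 queued → 1165.99 μs.
Plus remaining 28432 bits of current packet: 28.7773 μs.
Queuing delay = 1190 μs.

1190 μs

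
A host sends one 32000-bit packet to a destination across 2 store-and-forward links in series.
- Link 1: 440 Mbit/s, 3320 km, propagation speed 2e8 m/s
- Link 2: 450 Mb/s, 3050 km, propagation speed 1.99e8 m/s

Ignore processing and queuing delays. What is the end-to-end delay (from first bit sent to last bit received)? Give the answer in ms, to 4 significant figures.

32.07 ms

Transmission delays (L/R per hop): 0.0727273, 0.0711111 ms; sum = 0.143838 ms.
Propagation delays (d/s per hop): 16.6, 15.3266 ms; sum = 31.9266 ms.
End-to-end = 32.07 ms.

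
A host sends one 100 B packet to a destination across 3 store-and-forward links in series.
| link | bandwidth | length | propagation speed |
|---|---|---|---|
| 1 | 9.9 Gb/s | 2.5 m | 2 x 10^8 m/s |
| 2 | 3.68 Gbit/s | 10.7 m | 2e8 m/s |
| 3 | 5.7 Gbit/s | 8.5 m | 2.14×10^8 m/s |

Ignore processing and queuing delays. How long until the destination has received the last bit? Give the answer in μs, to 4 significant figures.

0.5443 μs

L = 100 × 8 = 800 bits.
Transmission delays (L/R per hop): 0.0808081, 0.217391, 0.140351 μs; sum = 0.43855 μs.
Propagation delays (d/s per hop): 0.0125, 0.0535, 0.0397196 μs; sum = 0.10572 μs.
End-to-end = 0.5443 μs.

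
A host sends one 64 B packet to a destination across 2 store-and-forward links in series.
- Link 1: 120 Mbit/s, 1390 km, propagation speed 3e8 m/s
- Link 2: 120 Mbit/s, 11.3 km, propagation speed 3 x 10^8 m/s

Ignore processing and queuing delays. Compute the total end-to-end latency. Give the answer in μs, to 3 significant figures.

4680 μs

L = 64 × 8 = 512 bits.
Transmission delay per hop = L/R = 512/120000000 = 4.26667 μs; 2 hops → 8.53333 μs.
Propagation delays (d/s per hop): 4633.33, 37.6667 μs; sum = 4671 μs.
End-to-end = 4680 μs.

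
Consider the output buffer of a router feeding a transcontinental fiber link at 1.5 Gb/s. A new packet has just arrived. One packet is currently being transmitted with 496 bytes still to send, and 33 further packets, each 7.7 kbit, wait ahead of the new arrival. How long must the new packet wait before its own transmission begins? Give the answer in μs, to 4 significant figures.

172.0 μs

Each queued packet: L/R = 7700/1500000000 = 5.13333 μs.
33 queued → 169.4 μs.
Plus remaining 3968 bits of current packet: 2.64533 μs.
Queuing delay = 172.0 μs.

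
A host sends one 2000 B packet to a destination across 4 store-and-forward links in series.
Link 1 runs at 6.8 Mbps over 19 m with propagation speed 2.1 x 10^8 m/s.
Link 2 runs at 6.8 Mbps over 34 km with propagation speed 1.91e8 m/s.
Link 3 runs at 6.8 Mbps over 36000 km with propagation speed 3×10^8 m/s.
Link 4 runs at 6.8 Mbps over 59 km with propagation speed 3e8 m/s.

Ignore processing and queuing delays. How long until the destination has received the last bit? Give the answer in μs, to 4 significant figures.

129800 μs

L = 2000 × 8 = 16000 bits.
Transmission delay per hop = L/R = 16000/6800000 = 2352.94 μs; 4 hops → 9411.76 μs.
Propagation delays (d/s per hop): 0.0904762, 178.01, 120000, 196.667 μs; sum = 120375 μs.
End-to-end = 129800 μs.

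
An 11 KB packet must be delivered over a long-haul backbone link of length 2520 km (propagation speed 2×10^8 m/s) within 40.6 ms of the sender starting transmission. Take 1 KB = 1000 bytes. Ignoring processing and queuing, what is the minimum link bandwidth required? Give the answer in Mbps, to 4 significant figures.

L = 88000 bits.
Propagation delay = 2520000 / 200000000 = 12.6 ms.
Transmission budget = 40.6 − 12.6 = 28 ms.
R ≥ L / t_tx = 88000 bits / 0.028 s = 3.143 Mbps.

3.143 Mbps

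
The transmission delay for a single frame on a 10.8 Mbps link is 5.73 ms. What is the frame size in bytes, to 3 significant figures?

L = R × t_tx = 10800000 b/s × 0.00573 s = 61884 bits.
In bytes: 61884 / 8 = 7740 bytes.

7740 bytes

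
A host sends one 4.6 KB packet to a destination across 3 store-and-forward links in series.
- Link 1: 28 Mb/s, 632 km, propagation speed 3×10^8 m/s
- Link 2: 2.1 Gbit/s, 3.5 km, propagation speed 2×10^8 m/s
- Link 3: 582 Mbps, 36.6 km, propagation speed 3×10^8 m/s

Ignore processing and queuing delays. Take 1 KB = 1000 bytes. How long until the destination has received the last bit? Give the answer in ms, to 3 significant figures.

3.64 ms

L = 36800 bits.
Transmission delays (L/R per hop): 1.31429, 0.0175238, 0.0632302 ms; sum = 1.39504 ms.
Propagation delays (d/s per hop): 2.10667, 0.0175, 0.122 ms; sum = 2.24617 ms.
End-to-end = 3.64 ms.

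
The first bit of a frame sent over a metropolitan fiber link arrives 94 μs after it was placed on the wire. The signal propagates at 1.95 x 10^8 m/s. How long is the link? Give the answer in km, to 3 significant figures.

d = s × t_prop = 195000000 × 9.4e-05 = 18.3 km.

18.3 km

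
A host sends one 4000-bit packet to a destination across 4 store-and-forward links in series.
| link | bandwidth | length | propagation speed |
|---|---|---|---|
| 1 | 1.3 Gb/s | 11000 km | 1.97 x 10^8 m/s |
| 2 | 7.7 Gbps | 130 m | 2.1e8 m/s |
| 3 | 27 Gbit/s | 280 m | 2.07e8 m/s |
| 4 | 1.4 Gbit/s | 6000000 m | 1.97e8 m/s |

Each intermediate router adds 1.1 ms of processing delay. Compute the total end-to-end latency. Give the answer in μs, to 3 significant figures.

89600 μs

Transmission delays (L/R per hop): 3.07692, 0.519481, 0.148148, 2.85714 μs; sum = 6.60169 μs.
Propagation delays (d/s per hop): 55837.6, 0.619048, 1.35266, 30456.9 μs; sum = 86296.4 μs.
Processing at 3 router(s): 3 × 1.1 ms = 3300 μs.
End-to-end = 89600 μs.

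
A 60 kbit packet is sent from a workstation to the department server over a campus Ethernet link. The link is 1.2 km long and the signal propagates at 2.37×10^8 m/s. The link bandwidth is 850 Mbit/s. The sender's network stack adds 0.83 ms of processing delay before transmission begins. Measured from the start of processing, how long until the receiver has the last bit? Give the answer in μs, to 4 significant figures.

L = 60000 bits.
Transmission delay = L/R = 60000 / 850000000 = 70.5882 μs.
Propagation delay = d/s = 1200 m / 237000000 m/s = 5.06329 μs.
Plus processing delay 0.83 ms = 830 μs.
Total = 905.7 μs.

905.7 μs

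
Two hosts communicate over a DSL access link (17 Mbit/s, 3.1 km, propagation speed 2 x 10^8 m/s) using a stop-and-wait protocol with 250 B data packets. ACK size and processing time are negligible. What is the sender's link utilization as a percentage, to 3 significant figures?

79.1 %

t_tx = L/R = 2000/17000000 = 0.000117647 s.
t_prop = 3100/200000000 = 1.55e-05 s; RTT = 3.1e-05 s.
Cycle = t_tx + RTT = 0.000148647 s.
Utilization = t_tx / cycle = 0.000117647/0.000148647 = 79.1 %.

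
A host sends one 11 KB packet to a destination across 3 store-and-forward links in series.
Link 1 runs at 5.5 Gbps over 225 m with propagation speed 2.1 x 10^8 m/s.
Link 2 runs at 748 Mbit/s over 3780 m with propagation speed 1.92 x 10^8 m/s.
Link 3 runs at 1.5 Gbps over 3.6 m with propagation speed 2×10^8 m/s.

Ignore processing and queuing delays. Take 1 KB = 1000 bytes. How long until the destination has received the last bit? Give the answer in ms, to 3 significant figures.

0.213 ms

L = 88000 bits.
Transmission delays (L/R per hop): 0.016, 0.117647, 0.0586667 ms; sum = 0.192314 ms.
Propagation delays (d/s per hop): 0.00107143, 0.0196875, 1.8e-05 ms; sum = 0.0207769 ms.
End-to-end = 0.213 ms.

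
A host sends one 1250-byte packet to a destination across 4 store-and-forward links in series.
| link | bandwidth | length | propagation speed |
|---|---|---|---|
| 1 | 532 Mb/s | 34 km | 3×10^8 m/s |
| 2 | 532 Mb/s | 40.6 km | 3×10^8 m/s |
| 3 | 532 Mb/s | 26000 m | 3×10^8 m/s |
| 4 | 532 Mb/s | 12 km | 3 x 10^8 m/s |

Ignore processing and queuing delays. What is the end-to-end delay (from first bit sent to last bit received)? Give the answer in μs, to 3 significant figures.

L = 1250 × 8 = 10000 bits.
Transmission delay per hop = L/R = 10000/532000000 = 18.797 μs; 4 hops → 75.188 μs.
Propagation delays (d/s per hop): 113.333, 135.333, 86.6667, 40 μs; sum = 375.333 μs.
End-to-end = 451 μs.

451 μs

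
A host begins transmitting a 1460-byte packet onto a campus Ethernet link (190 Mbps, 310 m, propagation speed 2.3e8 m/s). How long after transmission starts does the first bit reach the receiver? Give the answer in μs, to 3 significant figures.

First bit experiences only propagation delay: d/s = 310/2.3e+08 = 1.35 μs.

1.35 μs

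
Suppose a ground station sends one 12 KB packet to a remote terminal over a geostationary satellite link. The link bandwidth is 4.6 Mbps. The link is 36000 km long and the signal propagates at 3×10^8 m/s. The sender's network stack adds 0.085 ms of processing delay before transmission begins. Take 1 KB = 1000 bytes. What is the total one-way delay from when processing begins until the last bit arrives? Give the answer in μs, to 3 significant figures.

141000 μs

L = 96000 bits.
Transmission delay = L/R = 96000 / 4600000 = 20869.6 μs.
Propagation delay = d/s = 36000000 m / 300000000 m/s = 120000 μs.
Plus processing delay 0.085 ms = 85 μs.
Total = 141000 μs.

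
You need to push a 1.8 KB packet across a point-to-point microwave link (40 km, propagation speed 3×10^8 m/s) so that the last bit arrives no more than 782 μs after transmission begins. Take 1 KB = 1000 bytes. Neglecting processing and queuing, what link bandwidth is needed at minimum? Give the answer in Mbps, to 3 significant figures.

22.2 Mbps

L = 14400 bits.
Propagation delay = 40000 / 300000000 = 133.333 μs.
Transmission budget = 782 − 133.333 = 648.667 μs.
R ≥ L / t_tx = 14400 bits / 0.000648667 s = 22.2 Mbps.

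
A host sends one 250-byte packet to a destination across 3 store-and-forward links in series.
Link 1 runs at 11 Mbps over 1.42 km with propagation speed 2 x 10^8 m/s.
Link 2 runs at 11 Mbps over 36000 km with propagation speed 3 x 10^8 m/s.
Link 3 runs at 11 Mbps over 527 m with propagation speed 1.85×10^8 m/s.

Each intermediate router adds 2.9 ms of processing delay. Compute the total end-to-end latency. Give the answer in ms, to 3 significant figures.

L = 250 × 8 = 2000 bits.
Transmission delay per hop = L/R = 2000/11000000 = 0.181818 ms; 3 hops → 0.545455 ms.
Propagation delays (d/s per hop): 0.0071, 120, 0.00284865 ms; sum = 120.01 ms.
Processing at 2 router(s): 2 × 2.9 ms = 5.8 ms.
End-to-end = 126 ms.

126 ms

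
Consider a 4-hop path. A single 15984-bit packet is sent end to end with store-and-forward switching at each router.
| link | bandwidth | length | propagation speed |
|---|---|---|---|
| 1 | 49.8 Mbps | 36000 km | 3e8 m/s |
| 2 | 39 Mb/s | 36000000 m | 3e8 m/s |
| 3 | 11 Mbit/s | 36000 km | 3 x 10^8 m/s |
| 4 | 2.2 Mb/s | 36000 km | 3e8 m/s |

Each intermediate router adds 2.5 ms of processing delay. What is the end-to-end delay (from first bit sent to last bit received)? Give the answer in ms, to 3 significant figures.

497 ms

Transmission delays (L/R per hop): 0.320964, 0.409846, 1.45309, 7.26545 ms; sum = 9.44936 ms.
Propagation delays (d/s per hop): 120, 120, 120, 120 ms; sum = 480 ms.
Processing at 3 router(s): 3 × 2.5 ms = 7.5 ms.
End-to-end = 497 ms.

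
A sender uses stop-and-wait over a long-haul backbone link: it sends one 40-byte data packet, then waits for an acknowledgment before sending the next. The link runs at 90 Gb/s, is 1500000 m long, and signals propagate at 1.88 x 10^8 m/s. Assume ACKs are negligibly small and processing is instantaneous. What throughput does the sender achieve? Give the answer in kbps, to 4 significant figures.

t_tx = L/R = 320/90000000000 = 3.55556e-09 s.
t_prop = 1500000/188000000 = 0.00797872 s; RTT = 0.0159574 s.
Cycle = t_tx + RTT = 0.0159575 s.
Throughput = L / cycle = 320 / 0.0159575 = 20.05 kbps.

20.05 kbps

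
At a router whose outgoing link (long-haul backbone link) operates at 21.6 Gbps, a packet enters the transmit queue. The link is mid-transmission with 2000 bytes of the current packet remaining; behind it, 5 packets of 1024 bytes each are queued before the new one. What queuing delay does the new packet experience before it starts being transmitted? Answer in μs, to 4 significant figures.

Each queued packet: L/R = 8192/21600000000 = 0.379259 μs.
5 queued → 1.8963 μs.
Plus remaining 16000 bits of current packet: 0.740741 μs.
Queuing delay = 2.637 μs.

2.637 μs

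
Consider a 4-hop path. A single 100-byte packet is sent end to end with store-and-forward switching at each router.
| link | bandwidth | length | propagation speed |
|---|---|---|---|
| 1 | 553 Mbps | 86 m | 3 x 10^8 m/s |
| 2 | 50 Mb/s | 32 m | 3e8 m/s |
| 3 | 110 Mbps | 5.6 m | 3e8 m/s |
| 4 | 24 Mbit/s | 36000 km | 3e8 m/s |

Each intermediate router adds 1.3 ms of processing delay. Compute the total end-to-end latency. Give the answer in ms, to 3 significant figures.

124 ms

L = 100 × 8 = 800 bits.
Transmission delays (L/R per hop): 0.00144665, 0.016, 0.00727273, 0.0333333 ms; sum = 0.0580527 ms.
Propagation delays (d/s per hop): 0.000286667, 0.000106667, 1.86667e-05, 120 ms; sum = 120 ms.
Processing at 3 router(s): 3 × 1.3 ms = 3.9 ms.
End-to-end = 124 ms.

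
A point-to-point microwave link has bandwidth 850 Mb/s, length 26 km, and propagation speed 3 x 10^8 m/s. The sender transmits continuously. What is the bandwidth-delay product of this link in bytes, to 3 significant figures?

Propagation delay = 26000 / 300000000 = 8.66667e-05 s.
BDP = R × t_prop = 850000000 × 8.66667e-05 = 73666.7 bits.
In bytes: 73666.7/8 = 9210 bytes.

9210 bytes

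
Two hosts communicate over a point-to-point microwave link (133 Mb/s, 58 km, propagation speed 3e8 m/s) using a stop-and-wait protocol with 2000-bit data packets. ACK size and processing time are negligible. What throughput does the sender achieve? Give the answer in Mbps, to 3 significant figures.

4.98 Mbps

t_tx = L/R = 2000/133000000 = 1.50376e-05 s.
t_prop = 58000/300000000 = 0.000193333 s; RTT = 0.000386667 s.
Cycle = t_tx + RTT = 0.000401704 s.
Throughput = L / cycle = 2000 / 0.000401704 = 4.98 Mbps.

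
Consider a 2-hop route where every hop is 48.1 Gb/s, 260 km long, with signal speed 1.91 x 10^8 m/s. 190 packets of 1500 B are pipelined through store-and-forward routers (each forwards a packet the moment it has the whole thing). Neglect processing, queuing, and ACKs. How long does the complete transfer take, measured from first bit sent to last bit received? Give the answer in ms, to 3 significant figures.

Per-hop transmission t_tx = L/R = 12000/48100000000 = 0.00024948 ms.
Per-hop propagation t_prop = 260000/191000000 = 1.36126 ms.
Pipeline fill: first packet needs 2·t_tx to clear all hops; remaining 189 packets each add one t_tx.
Total = (2+190-1)·t_tx + 2·t_prop = 191·0.00024948 + 2·1.36126 = 2.77 ms.

2.77 ms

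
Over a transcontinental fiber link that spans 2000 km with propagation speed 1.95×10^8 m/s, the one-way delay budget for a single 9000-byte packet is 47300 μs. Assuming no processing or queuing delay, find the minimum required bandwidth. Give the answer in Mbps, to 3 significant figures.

1.94 Mbps

L = 72000 bits.
Propagation delay = 2000000 / 195000000 = 10256.4 μs.
Transmission budget = 47300 − 10256.4 = 37043.6 μs.
R ≥ L / t_tx = 72000 bits / 0.0370436 s = 1.94 Mbps.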